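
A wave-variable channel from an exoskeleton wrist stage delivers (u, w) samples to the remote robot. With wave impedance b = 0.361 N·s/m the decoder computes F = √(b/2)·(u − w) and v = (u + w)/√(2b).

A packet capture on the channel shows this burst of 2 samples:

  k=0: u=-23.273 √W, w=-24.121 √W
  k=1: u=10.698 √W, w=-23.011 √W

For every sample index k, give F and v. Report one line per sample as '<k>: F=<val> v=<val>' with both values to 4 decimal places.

0: F=0.3603 v=-55.7770
1: F=14.3214 v=-14.4909

k=0: u−w=0.8480, u+w=-47.3940; √(b/2)=0.4249, √(2b)=0.8497; F=0.4249×0.848=0.3603, v=-47.3940/0.8497=-55.7770
k=1: u−w=33.7090, u+w=-12.3130; √(b/2)=0.4249, √(2b)=0.8497; F=0.4249×33.709=14.3214, v=-12.3130/0.8497=-14.4909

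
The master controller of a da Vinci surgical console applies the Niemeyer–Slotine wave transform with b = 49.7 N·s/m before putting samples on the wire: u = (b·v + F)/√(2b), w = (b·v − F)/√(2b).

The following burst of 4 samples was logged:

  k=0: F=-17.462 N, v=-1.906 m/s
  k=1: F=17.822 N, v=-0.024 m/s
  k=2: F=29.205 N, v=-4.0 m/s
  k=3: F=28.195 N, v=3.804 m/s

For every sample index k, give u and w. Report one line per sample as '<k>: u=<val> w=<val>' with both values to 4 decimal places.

0: u=-11.2528 w=-7.7499
1: u=1.6679 w=-1.9072
2: u=-17.0106 w=-22.8692
3: u=21.7909 w=16.1349

k=0: b·v=49.7×(-1.906)=-94.7282; √(2b)=9.9700; u=(-94.7282+(-17.462))/9.9700=-11.2528, w=(-94.7282−(-17.462))/9.9700=-7.7499
k=1: b·v=49.7×(-0.024)=-1.1928; √(2b)=9.9700; u=(-1.1928+17.822)/9.9700=1.6679, w=(-1.1928−17.822)/9.9700=-1.9072
k=2: b·v=49.7×(-4.0)=-198.8000; √(2b)=9.9700; u=(-198.8000+29.205)/9.9700=-17.0106, w=(-198.8000−29.205)/9.9700=-22.8692
k=3: b·v=49.7×3.804=189.0588; √(2b)=9.9700; u=(189.0588+28.195)/9.9700=21.7909, w=(189.0588−28.195)/9.9700=16.1349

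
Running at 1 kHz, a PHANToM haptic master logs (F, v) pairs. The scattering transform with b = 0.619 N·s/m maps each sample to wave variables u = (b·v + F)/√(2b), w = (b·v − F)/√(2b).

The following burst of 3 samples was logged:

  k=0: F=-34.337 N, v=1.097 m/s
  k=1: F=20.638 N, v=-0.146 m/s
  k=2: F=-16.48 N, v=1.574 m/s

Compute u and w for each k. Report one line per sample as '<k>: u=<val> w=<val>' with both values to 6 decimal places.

k=0: b·v=0.619×1.097=0.679043; √(2b)=1.112654; u=(0.679043+(-34.337))/1.112654=-30.250143, w=(0.679043−(-34.337))/1.112654=31.470725
k=1: b·v=0.619×(-0.146)=-0.090374; √(2b)=1.112654; u=(-0.090374+20.638)/1.112654=18.467212, w=(-0.090374−20.638)/1.112654=-18.629659
k=2: b·v=0.619×1.574=0.974306; √(2b)=1.112654; u=(0.974306+(-16.48))/1.112654=-13.935767, w=(0.974306−(-16.48))/1.112654=15.687085

0: u=-30.250143 w=31.470725
1: u=18.467212 w=-18.629659
2: u=-13.935767 w=15.687085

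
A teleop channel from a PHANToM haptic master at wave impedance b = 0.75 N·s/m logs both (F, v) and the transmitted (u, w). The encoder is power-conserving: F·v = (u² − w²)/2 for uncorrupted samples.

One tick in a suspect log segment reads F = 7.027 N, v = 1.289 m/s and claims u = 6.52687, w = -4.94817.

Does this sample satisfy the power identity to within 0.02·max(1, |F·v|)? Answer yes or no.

yes

F·v = 7.027×1.289 = 9.0578 W.
(u² − w²)/2 = (42.6000 − 24.4844)/2 = 9.0578 W.
|Δ| = 0.0000;  2% of max(1, |F·v|) = 0.1812.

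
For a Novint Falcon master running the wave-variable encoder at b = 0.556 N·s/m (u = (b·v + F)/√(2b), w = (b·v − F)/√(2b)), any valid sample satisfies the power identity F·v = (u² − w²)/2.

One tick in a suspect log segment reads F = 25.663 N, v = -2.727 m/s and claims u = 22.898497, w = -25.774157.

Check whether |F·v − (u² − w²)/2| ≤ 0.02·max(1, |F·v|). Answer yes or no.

yes

F·v = 25.663×(-2.727) = -69.983001 W.
(u² − w²)/2 = (524.341165 − 664.307169)/2 = -69.983002 W.
|Δ| = 0.000001;  2% of max(1, |F·v|) = 1.399660.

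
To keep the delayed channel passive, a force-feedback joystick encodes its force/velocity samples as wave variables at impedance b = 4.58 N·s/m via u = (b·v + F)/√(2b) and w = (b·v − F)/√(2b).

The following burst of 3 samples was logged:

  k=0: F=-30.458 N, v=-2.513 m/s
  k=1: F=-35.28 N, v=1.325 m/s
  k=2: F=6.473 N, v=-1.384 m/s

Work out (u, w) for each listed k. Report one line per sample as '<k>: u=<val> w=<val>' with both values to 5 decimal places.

k=0: b·v=4.58×(-2.513)=-11.50954; √(2b)=3.02655; u=(-11.50954+(-30.458))/3.02655=-13.86647, w=(-11.50954−(-30.458))/3.02655=6.26075
k=1: b·v=4.58×1.325=6.06850; √(2b)=3.02655; u=(6.06850+(-35.28))/3.02655=-9.65175, w=(6.06850−(-35.28))/3.02655=13.66193
k=2: b·v=4.58×(-1.384)=-6.33872; √(2b)=3.02655; u=(-6.33872+6.473)/3.02655=0.04437, w=(-6.33872−6.473)/3.02655=-4.23311

0: u=-13.86647 w=6.26075
1: u=-9.65175 w=13.66193
2: u=0.04437 w=-4.23311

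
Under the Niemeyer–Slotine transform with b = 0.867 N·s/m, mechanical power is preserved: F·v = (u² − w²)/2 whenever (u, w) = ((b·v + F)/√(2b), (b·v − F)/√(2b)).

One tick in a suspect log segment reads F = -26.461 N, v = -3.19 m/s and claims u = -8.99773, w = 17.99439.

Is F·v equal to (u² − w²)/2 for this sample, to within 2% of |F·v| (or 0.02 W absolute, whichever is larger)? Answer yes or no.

no

F·v = (-26.461)×(-3.19) = 84.41059 W.
(u² − w²)/2 = (80.95915 − 323.79807)/2 = -121.41946 W.
|Δ| = 205.83005;  2% of max(1, |F·v|) = 1.68821.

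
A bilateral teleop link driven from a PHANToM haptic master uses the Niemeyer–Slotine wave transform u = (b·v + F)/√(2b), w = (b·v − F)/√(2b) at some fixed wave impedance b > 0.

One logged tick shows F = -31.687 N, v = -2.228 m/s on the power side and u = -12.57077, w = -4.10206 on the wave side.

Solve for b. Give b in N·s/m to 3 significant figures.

b = 28 N·s/m

u + w = -16.6728;  u + w = √(2b)·v, so √(2b) = -16.6728/(-2.228) = 7.4833.
b = (√(2b))²/2 = 56.0000/2 = 28.0000.
(Check via u − w = 2F/√(2b): u − w = -8.4687, 2F/√(2b) = -8.4687.)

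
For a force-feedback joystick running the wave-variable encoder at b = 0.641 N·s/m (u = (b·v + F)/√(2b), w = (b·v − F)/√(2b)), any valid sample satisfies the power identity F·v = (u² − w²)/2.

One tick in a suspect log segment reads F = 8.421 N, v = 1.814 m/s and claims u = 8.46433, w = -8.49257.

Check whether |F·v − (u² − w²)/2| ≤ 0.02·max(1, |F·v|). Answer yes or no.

no

F·v = 8.421×1.814 = 15.27569 W.
(u² − w²)/2 = (71.64488 − 72.12375)/2 = -0.23943 W.
|Δ| = 15.51513;  2% of max(1, |F·v|) = 0.30551.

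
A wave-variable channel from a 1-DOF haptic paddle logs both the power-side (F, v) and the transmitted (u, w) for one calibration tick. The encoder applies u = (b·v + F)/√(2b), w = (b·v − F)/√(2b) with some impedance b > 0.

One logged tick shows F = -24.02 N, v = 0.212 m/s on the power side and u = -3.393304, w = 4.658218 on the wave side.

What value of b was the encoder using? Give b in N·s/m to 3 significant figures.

b = 17.8 N·s/m

u + w = 1.264914;  u + w = √(2b)·v, so √(2b) = 1.264914/0.212 = 5.966575.
b = (√(2b))²/2 = 35.600023/2 = 17.800011.
(Check via u − w = 2F/√(2b): u − w = -8.051522, 2F/√(2b) = -8.051520.)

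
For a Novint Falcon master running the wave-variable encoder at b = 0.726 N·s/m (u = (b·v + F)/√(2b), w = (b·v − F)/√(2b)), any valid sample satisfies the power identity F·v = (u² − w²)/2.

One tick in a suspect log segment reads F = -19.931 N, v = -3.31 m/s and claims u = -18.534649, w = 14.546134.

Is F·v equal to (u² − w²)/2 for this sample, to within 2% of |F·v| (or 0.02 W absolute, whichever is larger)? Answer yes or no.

F·v = (-19.931)×(-3.31) = 65.971610 W.
(u² − w²)/2 = (343.533214 − 211.590014)/2 = 65.971600 W.
|Δ| = 0.000010;  2% of max(1, |F·v|) = 1.319432.

yes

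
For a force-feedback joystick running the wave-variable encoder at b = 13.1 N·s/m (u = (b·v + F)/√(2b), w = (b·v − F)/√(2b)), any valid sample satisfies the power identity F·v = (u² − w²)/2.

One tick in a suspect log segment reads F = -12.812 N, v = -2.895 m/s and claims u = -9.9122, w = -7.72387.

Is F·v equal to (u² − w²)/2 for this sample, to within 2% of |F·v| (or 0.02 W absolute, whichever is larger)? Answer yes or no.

no

F·v = (-12.812)×(-2.895) = 37.0907 W.
(u² − w²)/2 = (98.2517 − 59.6582)/2 = 19.2968 W.
|Δ| = 17.7940;  2% of max(1, |F·v|) = 0.7418.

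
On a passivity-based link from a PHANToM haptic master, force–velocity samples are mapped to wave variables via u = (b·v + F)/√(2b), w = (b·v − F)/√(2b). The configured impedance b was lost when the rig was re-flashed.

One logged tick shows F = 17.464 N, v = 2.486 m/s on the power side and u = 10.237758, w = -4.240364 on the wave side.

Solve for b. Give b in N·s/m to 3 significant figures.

u + w = 5.997394;  u + w = √(2b)·v, so √(2b) = 5.997394/2.486 = 2.412467.
b = (√(2b))²/2 = 5.819999/2 = 2.910000.
(Check via u − w = 2F/√(2b): u − w = 14.478122, 2F/√(2b) = 14.478123.)

b = 2.91 N·s/m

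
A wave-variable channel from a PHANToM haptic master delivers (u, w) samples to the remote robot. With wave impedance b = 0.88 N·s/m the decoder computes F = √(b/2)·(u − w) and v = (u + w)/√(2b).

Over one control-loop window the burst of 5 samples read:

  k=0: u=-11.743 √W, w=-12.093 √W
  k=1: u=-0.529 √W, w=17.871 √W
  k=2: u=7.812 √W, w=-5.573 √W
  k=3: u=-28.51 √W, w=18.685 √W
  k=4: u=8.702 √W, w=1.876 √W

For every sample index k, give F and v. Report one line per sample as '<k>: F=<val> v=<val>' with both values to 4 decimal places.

k=0: u−w=0.3500, u+w=-23.8360; √(b/2)=0.6633, √(2b)=1.3266; F=0.6633×0.35=0.2322, v=-23.8360/1.3266=-17.9671
k=1: u−w=-18.4000, u+w=17.3420; √(b/2)=0.6633, √(2b)=1.3266; F=0.6633×(-18.4)=-12.2052, v=17.3420/1.3266=13.0720
k=2: u−w=13.3850, u+w=2.2390; √(b/2)=0.6633, √(2b)=1.3266; F=0.6633×13.385=8.8786, v=2.2390/1.3266=1.6877
k=3: u−w=-47.1950, u+w=-9.8250; √(b/2)=0.6633, √(2b)=1.3266; F=0.6633×(-47.195)=-31.3056, v=-9.8250/1.3266=-7.4059
k=4: u−w=6.8260, u+w=10.5780; √(b/2)=0.6633, √(2b)=1.3266; F=0.6633×6.826=4.5279, v=10.5780/1.3266=7.9735

0: F=0.2322 v=-17.9671
1: F=-12.2052 v=13.0720
2: F=8.8786 v=1.6877
3: F=-31.3056 v=-7.4059
4: F=4.5279 v=7.9735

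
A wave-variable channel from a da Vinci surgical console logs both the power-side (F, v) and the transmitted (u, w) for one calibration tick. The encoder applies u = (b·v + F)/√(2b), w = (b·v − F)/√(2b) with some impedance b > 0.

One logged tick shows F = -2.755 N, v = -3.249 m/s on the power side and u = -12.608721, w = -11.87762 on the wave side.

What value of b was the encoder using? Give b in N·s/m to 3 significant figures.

u + w = -24.486341;  u + w = √(2b)·v, so √(2b) = -24.486341/(-3.249) = 7.536578.
b = (√(2b))²/2 = 56.800004/2 = 28.400002.
(Check via u − w = 2F/√(2b): u − w = -0.731101, 2F/√(2b) = -0.731101.)

b = 28.4 N·s/m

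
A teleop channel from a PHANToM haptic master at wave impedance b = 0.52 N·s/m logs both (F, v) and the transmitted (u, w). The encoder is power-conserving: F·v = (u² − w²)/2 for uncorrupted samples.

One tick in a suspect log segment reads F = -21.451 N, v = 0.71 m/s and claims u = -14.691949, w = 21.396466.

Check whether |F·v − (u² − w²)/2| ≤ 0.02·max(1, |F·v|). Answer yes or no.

F·v = (-21.451)×0.71 = -15.230210 W.
(u² − w²)/2 = (215.853365 − 457.808757)/2 = -120.977696 W.
|Δ| = 105.747486;  2% of max(1, |F·v|) = 0.304604.

no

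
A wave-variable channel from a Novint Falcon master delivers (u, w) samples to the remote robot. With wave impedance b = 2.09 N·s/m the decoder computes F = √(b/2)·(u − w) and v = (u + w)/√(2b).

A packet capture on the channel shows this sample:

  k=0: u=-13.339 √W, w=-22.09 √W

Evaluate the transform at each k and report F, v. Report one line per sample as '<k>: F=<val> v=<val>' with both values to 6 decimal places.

0: F=8.945731 v=-17.328890

k=0: u−w=8.751000, u+w=-35.429000; √(b/2)=1.022252, √(2b)=2.044505; F=1.022252×8.751=8.945731, v=-35.429000/2.044505=-17.328890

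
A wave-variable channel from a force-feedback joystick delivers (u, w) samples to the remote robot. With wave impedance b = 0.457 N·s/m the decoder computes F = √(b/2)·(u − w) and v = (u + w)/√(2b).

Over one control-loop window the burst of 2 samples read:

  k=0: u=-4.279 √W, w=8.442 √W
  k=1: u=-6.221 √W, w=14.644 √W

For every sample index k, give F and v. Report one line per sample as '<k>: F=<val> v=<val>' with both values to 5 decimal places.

0: F=-6.08085 v=4.35445
1: F=-9.97382 v=8.81036

k=0: u−w=-12.72100, u+w=4.16300; √(b/2)=0.47802, √(2b)=0.95603; F=0.47802×(-12.721)=-6.08085, v=4.16300/0.95603=4.35445
k=1: u−w=-20.86500, u+w=8.42300; √(b/2)=0.47802, √(2b)=0.95603; F=0.47802×(-20.865)=-9.97382, v=8.42300/0.95603=8.81036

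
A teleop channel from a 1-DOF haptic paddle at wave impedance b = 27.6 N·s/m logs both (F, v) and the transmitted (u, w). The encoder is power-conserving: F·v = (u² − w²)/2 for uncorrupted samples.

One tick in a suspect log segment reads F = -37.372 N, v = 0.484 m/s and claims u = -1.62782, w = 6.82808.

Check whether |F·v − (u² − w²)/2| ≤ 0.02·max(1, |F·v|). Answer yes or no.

no

F·v = (-37.372)×0.484 = -18.0880 W.
(u² − w²)/2 = (2.6498 − 46.6227)/2 = -21.9864 W.
|Δ| = 3.8984;  2% of max(1, |F·v|) = 0.3618.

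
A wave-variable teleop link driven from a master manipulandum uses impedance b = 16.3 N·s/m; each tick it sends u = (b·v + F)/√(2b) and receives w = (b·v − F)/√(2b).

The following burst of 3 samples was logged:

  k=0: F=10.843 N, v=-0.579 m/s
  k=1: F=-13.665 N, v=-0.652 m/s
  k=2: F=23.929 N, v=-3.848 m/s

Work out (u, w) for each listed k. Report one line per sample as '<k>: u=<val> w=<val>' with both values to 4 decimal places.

k=0: b·v=16.3×(-0.579)=-9.4377; √(2b)=5.7096; u=(-9.4377+10.843)/5.7096=0.2461, w=(-9.4377−10.843)/5.7096=-3.5520
k=1: b·v=16.3×(-0.652)=-10.6276; √(2b)=5.7096; u=(-10.6276+(-13.665))/5.7096=-4.2547, w=(-10.6276−(-13.665))/5.7096=0.5320
k=2: b·v=16.3×(-3.848)=-62.7224; √(2b)=5.7096; u=(-62.7224+23.929)/5.7096=-6.7944, w=(-62.7224−23.929)/5.7096=-15.1763

0: u=0.2461 w=-3.5520
1: u=-4.2547 w=0.5320
2: u=-6.7944 w=-15.1763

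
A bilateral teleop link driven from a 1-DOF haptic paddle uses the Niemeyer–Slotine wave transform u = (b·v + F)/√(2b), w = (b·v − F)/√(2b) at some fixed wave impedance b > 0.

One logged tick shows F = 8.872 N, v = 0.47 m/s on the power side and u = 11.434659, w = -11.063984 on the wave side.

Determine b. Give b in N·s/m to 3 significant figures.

b = 0.311 N·s/m

u + w = 0.370675;  u + w = √(2b)·v, so √(2b) = 0.370675/0.47 = 0.788670.
b = (√(2b))²/2 = 0.622001/2 = 0.311000.
(Check via u − w = 2F/√(2b): u − w = 22.498643, 2F/√(2b) = 22.498631.)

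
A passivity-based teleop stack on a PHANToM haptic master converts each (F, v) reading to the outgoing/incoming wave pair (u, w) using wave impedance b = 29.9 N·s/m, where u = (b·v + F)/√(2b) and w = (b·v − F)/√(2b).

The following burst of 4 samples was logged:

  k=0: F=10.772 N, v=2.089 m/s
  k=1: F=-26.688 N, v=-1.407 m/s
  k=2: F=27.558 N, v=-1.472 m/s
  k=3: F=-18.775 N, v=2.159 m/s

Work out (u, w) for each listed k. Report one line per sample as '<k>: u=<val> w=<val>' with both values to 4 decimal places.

k=0: b·v=29.9×2.089=62.4611; √(2b)=7.7330; u=(62.4611+10.772)/7.7330=9.4701, w=(62.4611−10.772)/7.7330=6.6842
k=1: b·v=29.9×(-1.407)=-42.0693; √(2b)=7.7330; u=(-42.0693+(-26.688))/7.7330=-8.8914, w=(-42.0693−(-26.688))/7.7330=-1.9890
k=2: b·v=29.9×(-1.472)=-44.0128; √(2b)=7.7330; u=(-44.0128+27.558)/7.7330=-2.1279, w=(-44.0128−27.558)/7.7330=-9.2552
k=3: b·v=29.9×2.159=64.5541; √(2b)=7.7330; u=(64.5541+(-18.775))/7.7330=5.9199, w=(64.5541−(-18.775))/7.7330=10.7757

0: u=9.4701 w=6.6842
1: u=-8.8914 w=-1.9890
2: u=-2.1279 w=-9.2552
3: u=5.9199 w=10.7757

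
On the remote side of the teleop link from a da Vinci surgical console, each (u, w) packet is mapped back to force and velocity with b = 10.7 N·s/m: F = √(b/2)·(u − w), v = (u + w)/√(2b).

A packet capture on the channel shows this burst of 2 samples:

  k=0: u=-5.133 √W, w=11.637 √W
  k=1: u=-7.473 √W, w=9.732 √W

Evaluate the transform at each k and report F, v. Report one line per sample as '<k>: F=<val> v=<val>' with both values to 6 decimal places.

k=0: u−w=-16.770000, u+w=6.504000; √(b/2)=2.313007, √(2b)=4.626013; F=2.313007×(-16.77)=-38.789122, v=6.504000/4.626013=1.405962
k=1: u−w=-17.205000, u+w=2.259000; √(b/2)=2.313007, √(2b)=4.626013; F=2.313007×(-17.205)=-39.795280, v=2.259000/4.626013=0.488325

0: F=-38.789122 v=1.405962
1: F=-39.795280 v=0.488325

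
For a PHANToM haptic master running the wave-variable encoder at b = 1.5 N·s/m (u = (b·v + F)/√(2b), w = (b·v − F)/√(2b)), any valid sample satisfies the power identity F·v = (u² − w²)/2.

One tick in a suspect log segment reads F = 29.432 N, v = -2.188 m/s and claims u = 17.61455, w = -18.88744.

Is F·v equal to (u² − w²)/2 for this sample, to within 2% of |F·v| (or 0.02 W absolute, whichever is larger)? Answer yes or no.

F·v = 29.432×(-2.188) = -64.3972 W.
(u² − w²)/2 = (310.2724 − 356.7354)/2 = -23.2315 W.
|Δ| = 41.1657;  2% of max(1, |F·v|) = 1.2879.

no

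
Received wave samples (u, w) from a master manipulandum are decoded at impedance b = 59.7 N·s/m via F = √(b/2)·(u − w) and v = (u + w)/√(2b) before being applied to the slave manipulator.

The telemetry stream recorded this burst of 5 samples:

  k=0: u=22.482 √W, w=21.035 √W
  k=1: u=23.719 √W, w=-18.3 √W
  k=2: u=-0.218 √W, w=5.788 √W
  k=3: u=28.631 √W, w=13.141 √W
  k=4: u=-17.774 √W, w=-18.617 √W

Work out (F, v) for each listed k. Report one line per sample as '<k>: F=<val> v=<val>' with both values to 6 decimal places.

0: F=7.905707 v=3.982509
1: F=229.571452 v=0.495926
2: F=-32.813873 v=0.509745
3: F=84.629853 v=3.822813
4: F=4.605743 v=-3.330365

k=0: u−w=1.447000, u+w=43.517000; √(b/2)=5.463515, √(2b)=10.927031; F=5.463515×1.447=7.905707, v=43.517000/10.927031=3.982509
k=1: u−w=42.019000, u+w=5.419000; √(b/2)=5.463515, √(2b)=10.927031; F=5.463515×42.019=229.571452, v=5.419000/10.927031=0.495926
k=2: u−w=-6.006000, u+w=5.570000; √(b/2)=5.463515, √(2b)=10.927031; F=5.463515×(-6.006)=-32.813873, v=5.570000/10.927031=0.509745
k=3: u−w=15.490000, u+w=41.772000; √(b/2)=5.463515, √(2b)=10.927031; F=5.463515×15.49=84.629853, v=41.772000/10.927031=3.822813
k=4: u−w=0.843000, u+w=-36.391000; √(b/2)=5.463515, √(2b)=10.927031; F=5.463515×0.843=4.605743, v=-36.391000/10.927031=-3.330365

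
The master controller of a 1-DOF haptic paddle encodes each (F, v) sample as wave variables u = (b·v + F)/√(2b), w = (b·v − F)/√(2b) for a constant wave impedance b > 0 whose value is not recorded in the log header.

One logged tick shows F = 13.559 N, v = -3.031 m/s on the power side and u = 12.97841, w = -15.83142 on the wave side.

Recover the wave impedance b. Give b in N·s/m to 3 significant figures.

b = 0.443 N·s/m

u + w = -2.8530;  u + w = √(2b)·v, so √(2b) = -2.8530/(-3.031) = 0.9413.
b = (√(2b))²/2 = 0.8860/2 = 0.4430.
(Check via u − w = 2F/√(2b): u − w = 28.8098, 2F/√(2b) = 28.8098.)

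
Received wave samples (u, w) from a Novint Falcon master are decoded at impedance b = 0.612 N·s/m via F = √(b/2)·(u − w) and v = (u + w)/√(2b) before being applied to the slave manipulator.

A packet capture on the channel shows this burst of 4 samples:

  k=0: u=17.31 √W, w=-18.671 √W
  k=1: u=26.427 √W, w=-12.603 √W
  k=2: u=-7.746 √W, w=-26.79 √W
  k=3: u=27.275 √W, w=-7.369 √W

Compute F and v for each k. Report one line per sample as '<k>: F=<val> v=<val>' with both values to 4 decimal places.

k=0: u−w=35.9810, u+w=-1.3610; √(b/2)=0.5532, √(2b)=1.1063; F=0.5532×35.981=19.9037, v=-1.3610/1.1063=-1.2302
k=1: u−w=39.0300, u+w=13.8240; √(b/2)=0.5532, √(2b)=1.1063; F=0.5532×39.03=21.5903, v=13.8240/1.1063=12.4952
k=2: u−w=19.0440, u+w=-34.5360; √(b/2)=0.5532, √(2b)=1.1063; F=0.5532×19.044=10.5346, v=-34.5360/1.1063=-31.2163
k=3: u−w=34.6440, u+w=19.9060; √(b/2)=0.5532, √(2b)=1.1063; F=0.5532×34.644=19.1641, v=19.9060/1.1063=17.9926

0: F=19.9037 v=-1.2302
1: F=21.5903 v=12.4952
2: F=10.5346 v=-31.2163
3: F=19.1641 v=17.9926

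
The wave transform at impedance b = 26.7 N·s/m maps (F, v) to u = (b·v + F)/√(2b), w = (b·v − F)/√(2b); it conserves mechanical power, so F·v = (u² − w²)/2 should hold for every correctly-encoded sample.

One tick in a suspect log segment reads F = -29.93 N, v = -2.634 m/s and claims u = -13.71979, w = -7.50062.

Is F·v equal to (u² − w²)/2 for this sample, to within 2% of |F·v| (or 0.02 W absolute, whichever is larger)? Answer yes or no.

F·v = (-29.93)×(-2.634) = 78.8356 W.
(u² − w²)/2 = (188.2326 − 56.2593)/2 = 65.9867 W.
|Δ| = 12.8490;  2% of max(1, |F·v|) = 1.5767.

no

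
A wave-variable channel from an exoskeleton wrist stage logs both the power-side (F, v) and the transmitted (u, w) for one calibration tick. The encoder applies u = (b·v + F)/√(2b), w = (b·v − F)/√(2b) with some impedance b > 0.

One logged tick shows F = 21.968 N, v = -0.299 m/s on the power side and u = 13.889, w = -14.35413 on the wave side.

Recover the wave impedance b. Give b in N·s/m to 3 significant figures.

b = 1.21 N·s/m

u + w = -0.4651;  u + w = √(2b)·v, so √(2b) = -0.4651/(-0.299) = 1.5556.
b = (√(2b))²/2 = 2.4199/2 = 1.2100.
(Check via u − w = 2F/√(2b): u − w = 28.2431, 2F/√(2b) = 28.2434.)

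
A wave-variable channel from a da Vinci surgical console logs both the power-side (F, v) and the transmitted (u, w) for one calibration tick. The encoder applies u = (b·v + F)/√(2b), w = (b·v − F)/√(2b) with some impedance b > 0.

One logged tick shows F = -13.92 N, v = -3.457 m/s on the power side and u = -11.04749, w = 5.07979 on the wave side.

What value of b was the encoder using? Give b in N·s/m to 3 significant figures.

b = 1.49 N·s/m

u + w = -5.9677;  u + w = √(2b)·v, so √(2b) = -5.9677/(-3.457) = 1.7263.
b = (√(2b))²/2 = 2.9800/2 = 1.4900.
(Check via u − w = 2F/√(2b): u − w = -16.1273, 2F/√(2b) = -16.1273.)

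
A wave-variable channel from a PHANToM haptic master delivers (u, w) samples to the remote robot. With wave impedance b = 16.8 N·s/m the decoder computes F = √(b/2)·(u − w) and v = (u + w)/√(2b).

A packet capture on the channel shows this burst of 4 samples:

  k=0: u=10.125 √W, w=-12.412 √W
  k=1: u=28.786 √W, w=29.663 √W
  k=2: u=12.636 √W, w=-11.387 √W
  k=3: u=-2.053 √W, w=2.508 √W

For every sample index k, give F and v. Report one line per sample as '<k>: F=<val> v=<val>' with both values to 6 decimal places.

0: F=65.318432 v=-0.394545
1: F=-2.541787 v=10.083410
2: F=69.625269 v=0.215473
3: F=-13.219034 v=0.078495

k=0: u−w=22.537000, u+w=-2.287000; √(b/2)=2.898275, √(2b)=5.796551; F=2.898275×22.537=65.318432, v=-2.287000/5.796551=-0.394545
k=1: u−w=-0.877000, u+w=58.449000; √(b/2)=2.898275, √(2b)=5.796551; F=2.898275×(-0.877)=-2.541787, v=58.449000/5.796551=10.083410
k=2: u−w=24.023000, u+w=1.249000; √(b/2)=2.898275, √(2b)=5.796551; F=2.898275×24.023=69.625269, v=1.249000/5.796551=0.215473
k=3: u−w=-4.561000, u+w=0.455000; √(b/2)=2.898275, √(2b)=5.796551; F=2.898275×(-4.561)=-13.219034, v=0.455000/5.796551=0.078495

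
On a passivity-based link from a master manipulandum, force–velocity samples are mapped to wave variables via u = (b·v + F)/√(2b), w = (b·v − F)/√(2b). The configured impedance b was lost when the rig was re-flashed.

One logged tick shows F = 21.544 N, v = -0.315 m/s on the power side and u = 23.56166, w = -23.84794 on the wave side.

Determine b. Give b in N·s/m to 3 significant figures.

b = 0.413 N·s/m

u + w = -0.28628;  u + w = √(2b)·v, so √(2b) = -0.28628/(-0.315) = 0.90883.
b = (√(2b))²/2 = 0.82596/2 = 0.41298.
(Check via u − w = 2F/√(2b): u − w = 47.40960, 2F/√(2b) = 47.41065.)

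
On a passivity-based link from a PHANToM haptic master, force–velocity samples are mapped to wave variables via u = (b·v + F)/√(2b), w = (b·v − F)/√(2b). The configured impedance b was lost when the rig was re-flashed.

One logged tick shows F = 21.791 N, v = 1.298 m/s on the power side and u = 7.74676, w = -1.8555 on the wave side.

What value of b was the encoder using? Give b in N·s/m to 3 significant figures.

b = 10.3 N·s/m

u + w = 5.8913;  u + w = √(2b)·v, so √(2b) = 5.8913/1.298 = 4.5387.
b = (√(2b))²/2 = 20.6000/2 = 10.3000.
(Check via u − w = 2F/√(2b): u − w = 9.6023, 2F/√(2b) = 9.6023.)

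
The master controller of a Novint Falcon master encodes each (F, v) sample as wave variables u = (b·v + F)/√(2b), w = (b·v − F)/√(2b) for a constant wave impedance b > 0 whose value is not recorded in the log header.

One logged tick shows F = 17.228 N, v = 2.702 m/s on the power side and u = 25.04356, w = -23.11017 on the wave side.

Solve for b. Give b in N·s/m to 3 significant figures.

u + w = 1.9334;  u + w = √(2b)·v, so √(2b) = 1.9334/2.702 = 0.7155.
b = (√(2b))²/2 = 0.5120/2 = 0.2560.
(Check via u − w = 2F/√(2b): u − w = 48.1537, 2F/√(2b) = 48.1538.)

b = 0.256 N·s/m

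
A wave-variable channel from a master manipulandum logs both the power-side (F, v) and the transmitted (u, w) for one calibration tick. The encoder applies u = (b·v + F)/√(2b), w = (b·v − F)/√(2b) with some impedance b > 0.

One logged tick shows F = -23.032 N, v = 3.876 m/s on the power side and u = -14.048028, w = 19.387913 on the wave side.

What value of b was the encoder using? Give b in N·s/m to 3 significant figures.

b = 0.949 N·s/m

u + w = 5.339885;  u + w = √(2b)·v, so √(2b) = 5.339885/3.876 = 1.377679.
b = (√(2b))²/2 = 1.898000/2 = 0.949000.
(Check via u − w = 2F/√(2b): u − w = -33.435941, 2F/√(2b) = -33.435938.)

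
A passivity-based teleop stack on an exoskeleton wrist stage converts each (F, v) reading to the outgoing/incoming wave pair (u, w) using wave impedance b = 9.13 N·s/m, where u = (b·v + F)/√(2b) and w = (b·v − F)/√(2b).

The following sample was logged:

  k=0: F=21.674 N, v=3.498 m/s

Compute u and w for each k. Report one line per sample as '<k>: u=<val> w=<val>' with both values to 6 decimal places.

0: u=12.545888 w=2.401668

k=0: b·v=9.13×3.498=31.936740; √(2b)=4.273172; u=(31.936740+21.674)/4.273172=12.545888, w=(31.936740−21.674)/4.273172=2.401668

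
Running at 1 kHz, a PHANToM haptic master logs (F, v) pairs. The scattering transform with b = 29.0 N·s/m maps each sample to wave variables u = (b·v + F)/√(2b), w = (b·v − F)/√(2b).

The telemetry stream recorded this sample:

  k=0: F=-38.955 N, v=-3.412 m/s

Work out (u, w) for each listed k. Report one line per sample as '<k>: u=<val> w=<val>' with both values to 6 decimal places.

0: u=-18.107551 w=-7.877467

k=0: b·v=29.0×(-3.412)=-98.948000; √(2b)=7.615773; u=(-98.948000+(-38.955))/7.615773=-18.107551, w=(-98.948000−(-38.955))/7.615773=-7.877467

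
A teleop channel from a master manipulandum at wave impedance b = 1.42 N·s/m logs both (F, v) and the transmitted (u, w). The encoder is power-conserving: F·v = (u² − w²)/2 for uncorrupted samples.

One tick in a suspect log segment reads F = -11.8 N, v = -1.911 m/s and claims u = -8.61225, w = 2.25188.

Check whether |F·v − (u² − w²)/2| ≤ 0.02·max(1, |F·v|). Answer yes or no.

no

F·v = (-11.8)×(-1.911) = 22.5498 W.
(u² − w²)/2 = (74.1709 − 5.0710)/2 = 34.5499 W.
|Δ| = 12.0001;  2% of max(1, |F·v|) = 0.4510.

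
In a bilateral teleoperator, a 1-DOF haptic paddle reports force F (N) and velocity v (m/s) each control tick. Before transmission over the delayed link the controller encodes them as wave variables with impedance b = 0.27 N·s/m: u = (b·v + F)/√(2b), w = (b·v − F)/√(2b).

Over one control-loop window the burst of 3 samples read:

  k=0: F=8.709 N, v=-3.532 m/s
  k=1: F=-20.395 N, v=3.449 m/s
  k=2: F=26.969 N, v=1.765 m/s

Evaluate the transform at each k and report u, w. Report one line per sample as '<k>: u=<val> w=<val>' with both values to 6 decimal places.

0: u=10.553708 w=-13.149188
1: u=-26.486836 w=29.021323
2: u=37.348663 w=-36.051658

k=0: b·v=0.27×(-3.532)=-0.953640; √(2b)=0.734847; u=(-0.953640+8.709)/0.734847=10.553708, w=(-0.953640−8.709)/0.734847=-13.149188
k=1: b·v=0.27×3.449=0.931230; √(2b)=0.734847; u=(0.931230+(-20.395))/0.734847=-26.486836, w=(0.931230−(-20.395))/0.734847=29.021323
k=2: b·v=0.27×1.765=0.476550; √(2b)=0.734847; u=(0.476550+26.969)/0.734847=37.348663, w=(0.476550−26.969)/0.734847=-36.051658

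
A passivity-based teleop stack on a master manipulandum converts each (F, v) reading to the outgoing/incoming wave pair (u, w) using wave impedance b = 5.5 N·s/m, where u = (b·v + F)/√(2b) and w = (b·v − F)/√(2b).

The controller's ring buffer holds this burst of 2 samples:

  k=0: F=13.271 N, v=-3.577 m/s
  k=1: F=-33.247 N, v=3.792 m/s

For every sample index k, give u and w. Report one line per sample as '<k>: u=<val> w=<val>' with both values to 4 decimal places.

k=0: b·v=5.5×(-3.577)=-19.6735; √(2b)=3.3166; u=(-19.6735+13.271)/3.3166=-1.9304, w=(-19.6735−13.271)/3.3166=-9.9331
k=1: b·v=5.5×3.792=20.8560; √(2b)=3.3166; u=(20.8560+(-33.247))/3.3166=-3.7360, w=(20.8560−(-33.247))/3.3166=16.3127

0: u=-1.9304 w=-9.9331
1: u=-3.7360 w=16.3127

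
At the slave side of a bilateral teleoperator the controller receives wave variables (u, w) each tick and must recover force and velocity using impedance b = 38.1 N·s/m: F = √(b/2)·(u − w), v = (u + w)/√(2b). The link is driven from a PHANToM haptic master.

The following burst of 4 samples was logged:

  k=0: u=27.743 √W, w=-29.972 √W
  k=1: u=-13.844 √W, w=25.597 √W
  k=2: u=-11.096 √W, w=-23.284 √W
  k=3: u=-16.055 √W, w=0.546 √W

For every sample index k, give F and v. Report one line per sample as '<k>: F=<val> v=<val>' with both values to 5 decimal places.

0: F=251.90465 v=-0.25535
1: F=-172.14539 v=1.34639
2: F=53.19612 v=-3.93848
3: F=-72.45723 v=-1.77667

k=0: u−w=57.71500, u+w=-2.22900; √(b/2)=4.36463, √(2b)=8.72926; F=4.36463×57.715=251.90465, v=-2.22900/8.72926=-0.25535
k=1: u−w=-39.44100, u+w=11.75300; √(b/2)=4.36463, √(2b)=8.72926; F=4.36463×(-39.441)=-172.14539, v=11.75300/8.72926=1.34639
k=2: u−w=12.18800, u+w=-34.38000; √(b/2)=4.36463, √(2b)=8.72926; F=4.36463×12.188=53.19612, v=-34.38000/8.72926=-3.93848
k=3: u−w=-16.60100, u+w=-15.50900; √(b/2)=4.36463, √(2b)=8.72926; F=4.36463×(-16.601)=-72.45723, v=-15.50900/8.72926=-1.77667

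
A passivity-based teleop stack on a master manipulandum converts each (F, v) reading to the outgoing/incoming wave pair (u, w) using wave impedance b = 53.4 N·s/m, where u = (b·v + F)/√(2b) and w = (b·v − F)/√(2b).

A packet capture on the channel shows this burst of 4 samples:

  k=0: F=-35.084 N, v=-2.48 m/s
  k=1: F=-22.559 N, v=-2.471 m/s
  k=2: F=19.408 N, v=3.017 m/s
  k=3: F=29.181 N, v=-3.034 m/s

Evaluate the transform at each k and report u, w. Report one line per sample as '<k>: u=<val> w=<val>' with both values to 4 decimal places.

0: u=-16.2095 w=-9.4198
1: u=-14.9511 w=-10.5853
2: u=17.4675 w=13.7115
3: u=-12.8536 w=-18.5010

k=0: b·v=53.4×(-2.48)=-132.4320; √(2b)=10.3344; u=(-132.4320+(-35.084))/10.3344=-16.2095, w=(-132.4320−(-35.084))/10.3344=-9.4198
k=1: b·v=53.4×(-2.471)=-131.9514; √(2b)=10.3344; u=(-131.9514+(-22.559))/10.3344=-14.9511, w=(-131.9514−(-22.559))/10.3344=-10.5853
k=2: b·v=53.4×3.017=161.1078; √(2b)=10.3344; u=(161.1078+19.408)/10.3344=17.4675, w=(161.1078−19.408)/10.3344=13.7115
k=3: b·v=53.4×(-3.034)=-162.0156; √(2b)=10.3344; u=(-162.0156+29.181)/10.3344=-12.8536, w=(-162.0156−29.181)/10.3344=-18.5010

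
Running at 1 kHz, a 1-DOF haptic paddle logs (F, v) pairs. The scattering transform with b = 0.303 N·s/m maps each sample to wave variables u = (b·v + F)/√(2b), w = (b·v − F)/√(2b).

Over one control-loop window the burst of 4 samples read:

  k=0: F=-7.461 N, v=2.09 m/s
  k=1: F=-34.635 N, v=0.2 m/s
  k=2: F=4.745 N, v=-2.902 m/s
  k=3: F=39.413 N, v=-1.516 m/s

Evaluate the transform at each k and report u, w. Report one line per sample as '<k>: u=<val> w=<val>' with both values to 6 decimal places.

0: u=-8.770817 w=10.397798
1: u=-44.413842 w=44.569534
2: u=4.965822 w=-7.224913
3: u=50.039374 w=-51.219519

k=0: b·v=0.303×2.09=0.633270; √(2b)=0.778460; u=(0.633270+(-7.461))/0.778460=-8.770817, w=(0.633270−(-7.461))/0.778460=10.397798
k=1: b·v=0.303×0.2=0.060600; √(2b)=0.778460; u=(0.060600+(-34.635))/0.778460=-44.413842, w=(0.060600−(-34.635))/0.778460=44.569534
k=2: b·v=0.303×(-2.902)=-0.879306; √(2b)=0.778460; u=(-0.879306+4.745)/0.778460=4.965822, w=(-0.879306−4.745)/0.778460=-7.224913
k=3: b·v=0.303×(-1.516)=-0.459348; √(2b)=0.778460; u=(-0.459348+39.413)/0.778460=50.039374, w=(-0.459348−39.413)/0.778460=-51.219519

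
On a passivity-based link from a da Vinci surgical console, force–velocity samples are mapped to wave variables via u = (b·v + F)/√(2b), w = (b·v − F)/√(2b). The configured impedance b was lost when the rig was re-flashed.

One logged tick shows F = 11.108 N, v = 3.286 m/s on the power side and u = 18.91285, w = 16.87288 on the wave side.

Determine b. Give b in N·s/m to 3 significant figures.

u + w = 35.78573;  u + w = √(2b)·v, so √(2b) = 35.78573/3.286 = 10.89036.
b = (√(2b))²/2 = 118.59999/2 = 59.29999.
(Check via u − w = 2F/√(2b): u − w = 2.03997, 2F/√(2b) = 2.03997.)

b = 59.3 N·s/m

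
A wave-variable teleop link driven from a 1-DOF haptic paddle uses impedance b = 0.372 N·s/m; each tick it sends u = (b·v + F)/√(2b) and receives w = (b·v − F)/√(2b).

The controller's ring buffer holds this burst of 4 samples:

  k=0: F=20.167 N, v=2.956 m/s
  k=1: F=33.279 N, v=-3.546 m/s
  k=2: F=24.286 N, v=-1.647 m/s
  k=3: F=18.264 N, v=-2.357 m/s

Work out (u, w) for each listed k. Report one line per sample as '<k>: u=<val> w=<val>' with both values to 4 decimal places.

k=0: b·v=0.372×2.956=1.0996; √(2b)=0.8626; u=(1.0996+20.167)/0.8626=24.6554, w=(1.0996−20.167)/0.8626=-22.1057
k=1: b·v=0.372×(-3.546)=-1.3191; √(2b)=0.8626; u=(-1.3191+33.279)/0.8626=37.0526, w=(-1.3191−33.279)/0.8626=-40.1112
k=2: b·v=0.372×(-1.647)=-0.6127; √(2b)=0.8626; u=(-0.6127+24.286)/0.8626=27.4456, w=(-0.6127−24.286)/0.8626=-28.8662
k=3: b·v=0.372×(-2.357)=-0.8768; √(2b)=0.8626; u=(-0.8768+18.264)/0.8626=20.1578, w=(-0.8768−18.264)/0.8626=-22.1908

0: u=24.6554 w=-22.1057
1: u=37.0526 w=-40.1112
2: u=27.4456 w=-28.8662
3: u=20.1578 w=-22.1908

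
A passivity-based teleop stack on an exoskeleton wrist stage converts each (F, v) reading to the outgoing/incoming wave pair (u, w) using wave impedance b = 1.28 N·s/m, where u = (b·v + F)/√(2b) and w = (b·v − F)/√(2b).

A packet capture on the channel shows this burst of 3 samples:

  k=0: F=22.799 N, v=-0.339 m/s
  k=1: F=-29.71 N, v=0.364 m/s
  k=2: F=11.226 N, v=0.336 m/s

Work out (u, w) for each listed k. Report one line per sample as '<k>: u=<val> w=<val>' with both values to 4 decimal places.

k=0: b·v=1.28×(-0.339)=-0.4339; √(2b)=1.6000; u=(-0.4339+22.799)/1.6000=13.9782, w=(-0.4339−22.799)/1.6000=-14.5206
k=1: b·v=1.28×0.364=0.4659; √(2b)=1.6000; u=(0.4659+(-29.71))/1.6000=-18.2775, w=(0.4659−(-29.71))/1.6000=18.8600
k=2: b·v=1.28×0.336=0.4301; √(2b)=1.6000; u=(0.4301+11.226)/1.6000=7.2851, w=(0.4301−11.226)/1.6000=-6.7474

0: u=13.9782 w=-14.5206
1: u=-18.2775 w=18.8600
2: u=7.2851 w=-6.7474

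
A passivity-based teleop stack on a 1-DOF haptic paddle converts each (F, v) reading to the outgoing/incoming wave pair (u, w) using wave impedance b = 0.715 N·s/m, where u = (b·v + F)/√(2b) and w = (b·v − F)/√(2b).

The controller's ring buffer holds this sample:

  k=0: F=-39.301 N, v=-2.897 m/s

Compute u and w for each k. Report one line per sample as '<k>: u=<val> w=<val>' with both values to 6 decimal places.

k=0: b·v=0.715×(-2.897)=-2.071355; √(2b)=1.195826; u=(-2.071355+(-39.301))/1.195826=-34.597301, w=(-2.071355−(-39.301))/1.195826=31.132993

0: u=-34.597301 w=31.132993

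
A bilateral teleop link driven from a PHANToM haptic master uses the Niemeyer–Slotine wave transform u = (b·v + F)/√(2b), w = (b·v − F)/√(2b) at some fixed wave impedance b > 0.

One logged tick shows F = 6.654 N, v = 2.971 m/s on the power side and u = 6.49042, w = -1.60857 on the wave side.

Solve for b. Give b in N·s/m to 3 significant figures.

u + w = 4.8819;  u + w = √(2b)·v, so √(2b) = 4.8819/2.971 = 1.6432.
b = (√(2b))²/2 = 2.7000/2 = 1.3500.
(Check via u − w = 2F/√(2b): u − w = 8.0990, 2F/√(2b) = 8.0990.)

b = 1.35 N·s/m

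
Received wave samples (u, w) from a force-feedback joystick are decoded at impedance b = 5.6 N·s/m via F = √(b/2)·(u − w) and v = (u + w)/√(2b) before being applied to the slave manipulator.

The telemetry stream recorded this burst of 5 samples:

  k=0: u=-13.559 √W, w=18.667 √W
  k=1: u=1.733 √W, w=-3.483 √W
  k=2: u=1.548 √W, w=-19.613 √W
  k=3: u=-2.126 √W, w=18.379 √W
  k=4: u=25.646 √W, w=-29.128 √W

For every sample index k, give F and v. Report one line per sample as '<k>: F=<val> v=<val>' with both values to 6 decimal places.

0: F=-53.924412 v=1.526307
1: F=8.728037 v=-0.522913
2: F=35.409126 v=-5.397951
3: F=-34.311428 v=4.856513
4: F=91.654433 v=-1.040447

k=0: u−w=-32.226000, u+w=5.108000; √(b/2)=1.673320, √(2b)=3.346640; F=1.673320×(-32.226)=-53.924412, v=5.108000/3.346640=1.526307
k=1: u−w=5.216000, u+w=-1.750000; √(b/2)=1.673320, √(2b)=3.346640; F=1.673320×5.216=8.728037, v=-1.750000/3.346640=-0.522913
k=2: u−w=21.161000, u+w=-18.065000; √(b/2)=1.673320, √(2b)=3.346640; F=1.673320×21.161=35.409126, v=-18.065000/3.346640=-5.397951
k=3: u−w=-20.505000, u+w=16.253000; √(b/2)=1.673320, √(2b)=3.346640; F=1.673320×(-20.505)=-34.311428, v=16.253000/3.346640=4.856513
k=4: u−w=54.774000, u+w=-3.482000; √(b/2)=1.673320, √(2b)=3.346640; F=1.673320×54.774=91.654433, v=-3.482000/3.346640=-1.040447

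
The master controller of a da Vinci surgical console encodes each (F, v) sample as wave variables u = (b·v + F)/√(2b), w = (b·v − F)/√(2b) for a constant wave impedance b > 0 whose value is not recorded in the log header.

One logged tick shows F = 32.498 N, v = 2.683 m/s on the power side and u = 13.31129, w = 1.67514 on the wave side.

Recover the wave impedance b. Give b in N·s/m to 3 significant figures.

u + w = 14.98643;  u + w = √(2b)·v, so √(2b) = 14.98643/2.683 = 5.58570.
b = (√(2b))²/2 = 31.20003/2 = 15.60002.
(Check via u − w = 2F/√(2b): u − w = 11.63615, 2F/√(2b) = 11.63614.)

b = 15.6 N·s/m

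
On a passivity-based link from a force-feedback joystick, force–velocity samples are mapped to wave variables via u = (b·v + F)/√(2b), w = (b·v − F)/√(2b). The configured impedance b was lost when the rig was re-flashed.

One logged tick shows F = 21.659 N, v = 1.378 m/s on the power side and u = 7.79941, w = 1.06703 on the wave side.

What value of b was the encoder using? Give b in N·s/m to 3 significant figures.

b = 20.7 N·s/m

u + w = 8.86644;  u + w = √(2b)·v, so √(2b) = 8.86644/1.378 = 6.43428.
b = (√(2b))²/2 = 41.39998/2 = 20.69999.
(Check via u − w = 2F/√(2b): u − w = 6.73238, 2F/√(2b) = 6.73238.)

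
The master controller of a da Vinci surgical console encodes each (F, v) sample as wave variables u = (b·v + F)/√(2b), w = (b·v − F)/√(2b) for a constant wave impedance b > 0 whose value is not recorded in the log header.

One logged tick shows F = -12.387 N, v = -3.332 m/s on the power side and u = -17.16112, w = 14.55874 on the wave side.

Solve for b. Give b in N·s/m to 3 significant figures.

b = 0.305 N·s/m

u + w = -2.6024;  u + w = √(2b)·v, so √(2b) = -2.6024/(-3.332) = 0.7810.
b = (√(2b))²/2 = 0.6100/2 = 0.3050.
(Check via u − w = 2F/√(2b): u − w = -31.7199, 2F/√(2b) = -31.7198.)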